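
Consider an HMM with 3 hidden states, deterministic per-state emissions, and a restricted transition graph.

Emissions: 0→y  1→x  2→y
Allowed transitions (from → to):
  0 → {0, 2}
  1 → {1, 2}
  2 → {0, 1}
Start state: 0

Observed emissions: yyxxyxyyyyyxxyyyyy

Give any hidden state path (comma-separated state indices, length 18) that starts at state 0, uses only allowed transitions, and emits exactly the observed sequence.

  0: obs=y cand={0,2} pick 0 [start]
  1: obs=y cand={0,2} pick 2 [0->2 ok]
  2: obs=x cand={1} pick 1 [2->1 ok]
  3: obs=x cand={1} pick 1 [1->1 ok]
  4: obs=y cand={0,2} pick 2 [1->2 ok]
  5: obs=x cand={1} pick 1 [2->1 ok]
  6: obs=y cand={0,2} pick 2 [1->2 ok]
  7: obs=y cand={0,2} pick 0 [2->0 ok]
  8: obs=y cand={0,2} pick 0 [0->0 ok]
  9: obs=y cand={0,2} pick 0 [0->0 ok]
  10: obs=y cand={0,2} pick 2 [0->2 ok]
  11: obs=x cand={1} pick 1 [2->1 ok]
  12: obs=x cand={1} pick 1 [1->1 ok]
  13: obs=y cand={0,2} pick 2 [1->2 ok]
  14: obs=y cand={0,2} pick 0 [2->0 ok]
  15: obs=y cand={0,2} pick 0 [0->0 ok]
  16: obs=y cand={0,2} pick 0 [0->0 ok]
  17: obs=y cand={0,2} pick 0 [0->0 ok]

0,2,1,1,2,1,2,0,0,0,2,1,1,2,0,0,0,0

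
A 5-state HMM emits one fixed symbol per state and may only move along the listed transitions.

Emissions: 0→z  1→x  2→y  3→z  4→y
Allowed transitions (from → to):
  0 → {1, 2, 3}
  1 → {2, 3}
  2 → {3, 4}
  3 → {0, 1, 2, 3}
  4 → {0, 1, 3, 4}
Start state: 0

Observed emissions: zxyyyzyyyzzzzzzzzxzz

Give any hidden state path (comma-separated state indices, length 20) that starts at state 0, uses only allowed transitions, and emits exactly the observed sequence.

  t0 'z' -> {0,3}, take 0 (start)
  t1 'x' -> {1}, take 1 (0->1 ok)
  t2 'y' -> {2,4}, take 2 (1->2 ok)
  t3 'y' -> {2,4}, take 4 (2->4 ok)
  t4 'y' -> {2,4}, take 4 (4->4 ok)
  t5 'z' -> {0,3}, take 0 (4->0 ok)
  t6 'y' -> {2,4}, take 2 (0->2 ok)
  t7 'y' -> {2,4}, take 4 (2->4 ok)
  t8 'y' -> {2,4}, take 4 (4->4 ok)
  t9 'z' -> {0,3}, take 3 (4->3 ok)
  t10 'z' -> {0,3}, take 3 (3->3 ok)
  t11 'z' -> {0,3}, take 0 (3->0 ok)
  t12 'z' -> {0,3}, take 3 (0->3 ok)
  t13 'z' -> {0,3}, take 3 (3->3 ok)
  t14 'z' -> {0,3}, take 0 (3->0 ok)
  t15 'z' -> {0,3}, take 3 (0->3 ok)
  t16 'z' -> {0,3}, take 0 (3->0 ok)
  t17 'x' -> {1}, take 1 (0->1 ok)
  t18 'z' -> {0,3}, take 3 (1->3 ok)
  t19 'z' -> {0,3}, take 3 (3->3 ok)

0,1,2,4,4,0,2,4,4,3,3,0,3,3,0,3,0,1,3,3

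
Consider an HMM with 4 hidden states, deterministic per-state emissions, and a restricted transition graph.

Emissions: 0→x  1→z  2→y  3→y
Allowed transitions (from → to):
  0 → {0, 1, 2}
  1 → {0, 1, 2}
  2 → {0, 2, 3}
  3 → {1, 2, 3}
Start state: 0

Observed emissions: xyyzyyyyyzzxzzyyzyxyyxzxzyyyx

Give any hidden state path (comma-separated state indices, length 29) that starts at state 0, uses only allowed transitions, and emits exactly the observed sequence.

  t0 'x' -> {0}, take 0 (start)
  t1 'y' -> {2,3}, take 2 (0->2 ok)
  t2 'y' -> {2,3}, take 3 (2->3 ok)
  t3 'z' -> {1}, take 1 (3->1 ok)
  t4 'y' -> {2,3}, take 2 (1->2 ok)
  t5 'y' -> {2,3}, take 2 (2->2 ok)
  t6 'y' -> {2,3}, take 3 (2->3 ok)
  t7 'y' -> {2,3}, take 3 (3->3 ok)
  t8 'y' -> {2,3}, take 3 (3->3 ok)
  t9 'z' -> {1}, take 1 (3->1 ok)
  t10 'z' -> {1}, take 1 (1->1 ok)
  t11 'x' -> {0}, take 0 (1->0 ok)
  t12 'z' -> {1}, take 1 (0->1 ok)
  t13 'z' -> {1}, take 1 (1->1 ok)
  t14 'y' -> {2,3}, take 2 (1->2 ok)
  t15 'y' -> {2,3}, take 3 (2->3 ok)
  t16 'z' -> {1}, take 1 (3->1 ok)
  t17 'y' -> {2,3}, take 2 (1->2 ok)
  t18 'x' -> {0}, take 0 (2->0 ok)
  t19 'y' -> {2,3}, take 2 (0->2 ok)
  t20 'y' -> {2,3}, take 2 (2->2 ok)
  t21 'x' -> {0}, take 0 (2->0 ok)
  t22 'z' -> {1}, take 1 (0->1 ok)
  t23 'x' -> {0}, take 0 (1->0 ok)
  t24 'z' -> {1}, take 1 (0->1 ok)
  t25 'y' -> {2,3}, take 2 (1->2 ok)
  t26 'y' -> {2,3}, take 2 (2->2 ok)
  t27 'y' -> {2,3}, take 2 (2->2 ok)
  t28 'x' -> {0}, take 0 (2->0 ok)

0,2,3,1,2,2,3,3,3,1,1,0,1,1,2,3,1,2,0,2,2,0,1,0,1,2,2,2,0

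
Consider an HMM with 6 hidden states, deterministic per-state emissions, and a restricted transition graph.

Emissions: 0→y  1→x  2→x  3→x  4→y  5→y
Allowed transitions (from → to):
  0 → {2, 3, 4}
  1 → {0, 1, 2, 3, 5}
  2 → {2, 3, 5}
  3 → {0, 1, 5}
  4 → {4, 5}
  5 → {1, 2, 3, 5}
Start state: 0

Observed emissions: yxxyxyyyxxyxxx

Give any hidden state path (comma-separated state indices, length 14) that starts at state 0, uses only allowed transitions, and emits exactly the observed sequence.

  t0 'y' -> {0,4,5}, take 0 (start)
  t1 'x' -> {1,2,3}, take 3 (0->3 ok)
  t2 'x' -> {1,2,3}, take 1 (3->1 ok)
  t3 'y' -> {0,4,5}, take 5 (1->5 ok)
  t4 'x' -> {1,2,3}, take 1 (5->1 ok)
  t5 'y' -> {0,4,5}, take 0 (1->0 ok)
  t6 'y' -> {0,4,5}, take 4 (0->4 ok)
  t7 'y' -> {0,4,5}, take 5 (4->5 ok)
  t8 'x' -> {1,2,3}, take 1 (5->1 ok)
  t9 'x' -> {1,2,3}, take 3 (1->3 ok)
  t10 'y' -> {0,4,5}, take 5 (3->5 ok)
  t11 'x' -> {1,2,3}, take 1 (5->1 ok)
  t12 'x' -> {1,2,3}, take 2 (1->2 ok)
  t13 'x' -> {1,2,3}, take 2 (2->2 ok)

0,3,1,5,1,0,4,5,1,3,5,1,2,2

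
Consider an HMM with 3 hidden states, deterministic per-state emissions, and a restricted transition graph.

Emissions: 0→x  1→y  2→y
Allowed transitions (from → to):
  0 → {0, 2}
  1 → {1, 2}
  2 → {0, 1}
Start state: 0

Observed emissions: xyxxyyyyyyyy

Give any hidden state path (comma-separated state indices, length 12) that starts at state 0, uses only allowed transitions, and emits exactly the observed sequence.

  0: obs=x cand={0} pick 0 [start]
  1: obs=y cand={1,2} pick 2 [0->2 ok]
  2: obs=x cand={0} pick 0 [2->0 ok]
  3: obs=x cand={0} pick 0 [0->0 ok]
  4: obs=y cand={1,2} pick 2 [0->2 ok]
  5: obs=y cand={1,2} pick 1 [2->1 ok]
  6: obs=y cand={1,2} pick 1 [1->1 ok]
  7: obs=y cand={1,2} pick 2 [1->2 ok]
  8: obs=y cand={1,2} pick 1 [2->1 ok]
  9: obs=y cand={1,2} pick 1 [1->1 ok]
  10: obs=y cand={1,2} pick 1 [1->1 ok]
  11: obs=y cand={1,2} pick 2 [1->2 ok]

0,2,0,0,2,1,1,2,1,1,1,2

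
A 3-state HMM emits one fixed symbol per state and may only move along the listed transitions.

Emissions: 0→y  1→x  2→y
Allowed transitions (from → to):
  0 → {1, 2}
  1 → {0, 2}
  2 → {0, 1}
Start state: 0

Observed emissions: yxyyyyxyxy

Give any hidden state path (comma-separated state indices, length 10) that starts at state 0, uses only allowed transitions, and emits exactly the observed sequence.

0,1,2,0,2,0,1,2,1,0

  0: obs=y cand={0,2} pick 0 [start]
  1: obs=x cand={1} pick 1 [0->1 ok]
  2: obs=y cand={0,2} pick 2 [1->2 ok]
  3: obs=y cand={0,2} pick 0 [2->0 ok]
  4: obs=y cand={0,2} pick 2 [0->2 ok]
  5: obs=y cand={0,2} pick 0 [2->0 ok]
  6: obs=x cand={1} pick 1 [0->1 ok]
  7: obs=y cand={0,2} pick 2 [1->2 ok]
  8: obs=x cand={1} pick 1 [2->1 ok]
  9: obs=y cand={0,2} pick 0 [1->0 ok]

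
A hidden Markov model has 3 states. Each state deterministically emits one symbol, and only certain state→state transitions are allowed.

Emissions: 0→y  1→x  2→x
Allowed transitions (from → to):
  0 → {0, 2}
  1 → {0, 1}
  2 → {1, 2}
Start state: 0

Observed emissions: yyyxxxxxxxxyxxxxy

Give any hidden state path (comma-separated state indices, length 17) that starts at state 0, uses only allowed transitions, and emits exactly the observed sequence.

0,0,0,2,2,2,2,1,1,1,1,0,2,2,2,1,0

  0: obs=y cand={0} pick 0 [start]
  1: obs=y cand={0} pick 0 [0->0 ok]
  2: obs=y cand={0} pick 0 [0->0 ok]
  3: obs=x cand={1,2} pick 2 [0->2 ok]
  4: obs=x cand={1,2} pick 2 [2->2 ok]
  5: obs=x cand={1,2} pick 2 [2->2 ok]
  6: obs=x cand={1,2} pick 2 [2->2 ok]
  7: obs=x cand={1,2} pick 1 [2->1 ok]
  8: obs=x cand={1,2} pick 1 [1->1 ok]
  9: obs=x cand={1,2} pick 1 [1->1 ok]
  10: obs=x cand={1,2} pick 1 [1->1 ok]
  11: obs=y cand={0} pick 0 [1->0 ok]
  12: obs=x cand={1,2} pick 2 [0->2 ok]
  13: obs=x cand={1,2} pick 2 [2->2 ok]
  14: obs=x cand={1,2} pick 2 [2->2 ok]
  15: obs=x cand={1,2} pick 1 [2->1 ok]
  16: obs=y cand={0} pick 0 [1->0 ok]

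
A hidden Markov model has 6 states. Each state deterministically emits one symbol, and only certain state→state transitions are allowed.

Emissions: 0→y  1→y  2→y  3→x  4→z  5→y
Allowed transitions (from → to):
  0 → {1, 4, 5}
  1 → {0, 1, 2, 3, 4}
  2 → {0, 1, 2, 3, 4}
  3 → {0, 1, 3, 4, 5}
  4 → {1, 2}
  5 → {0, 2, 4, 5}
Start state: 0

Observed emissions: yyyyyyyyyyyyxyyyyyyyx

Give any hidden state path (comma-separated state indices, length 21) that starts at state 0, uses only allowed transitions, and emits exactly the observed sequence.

  t0 'y' -> {0,1,2,5}, take 0 (start)
  t1 'y' -> {0,1,2,5}, take 5 (0->5 ok)
  t2 'y' -> {0,1,2,5}, take 5 (5->5 ok)
  t3 'y' -> {0,1,2,5}, take 5 (5->5 ok)
  t4 'y' -> {0,1,2,5}, take 2 (5->2 ok)
  t5 'y' -> {0,1,2,5}, take 1 (2->1 ok)
  t6 'y' -> {0,1,2,5}, take 0 (1->0 ok)
  t7 'y' -> {0,1,2,5}, take 5 (0->5 ok)
  t8 'y' -> {0,1,2,5}, take 5 (5->5 ok)
  t9 'y' -> {0,1,2,5}, take 2 (5->2 ok)
  t10 'y' -> {0,1,2,5}, take 0 (2->0 ok)
  t11 'y' -> {0,1,2,5}, take 1 (0->1 ok)
  t12 'x' -> {3}, take 3 (1->3 ok)
  t13 'y' -> {0,1,2,5}, take 5 (3->5 ok)
  t14 'y' -> {0,1,2,5}, take 2 (5->2 ok)
  t15 'y' -> {0,1,2,5}, take 1 (2->1 ok)
  t16 'y' -> {0,1,2,5}, take 2 (1->2 ok)
  t17 'y' -> {0,1,2,5}, take 1 (2->1 ok)
  t18 'y' -> {0,1,2,5}, take 1 (1->1 ok)
  t19 'y' -> {0,1,2,5}, take 1 (1->1 ok)
  t20 'x' -> {3}, take 3 (1->3 ok)

0,5,5,5,2,1,0,5,5,2,0,1,3,5,2,1,2,1,1,1,3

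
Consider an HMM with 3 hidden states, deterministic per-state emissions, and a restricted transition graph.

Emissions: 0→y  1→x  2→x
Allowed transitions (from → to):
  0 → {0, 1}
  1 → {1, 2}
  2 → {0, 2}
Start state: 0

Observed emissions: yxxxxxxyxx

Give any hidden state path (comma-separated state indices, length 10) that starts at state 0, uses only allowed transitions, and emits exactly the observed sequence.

0,1,1,1,1,2,2,0,1,2

  0: obs=y cand={0} pick 0 [start]
  1: obs=x cand={1,2} pick 1 [0->1 ok]
  2: obs=x cand={1,2} pick 1 [1->1 ok]
  3: obs=x cand={1,2} pick 1 [1->1 ok]
  4: obs=x cand={1,2} pick 1 [1->1 ok]
  5: obs=x cand={1,2} pick 2 [1->2 ok]
  6: obs=x cand={1,2} pick 2 [2->2 ok]
  7: obs=y cand={0} pick 0 [2->0 ok]
  8: obs=x cand={1,2} pick 1 [0->1 ok]
  9: obs=x cand={1,2} pick 2 [1->2 ok]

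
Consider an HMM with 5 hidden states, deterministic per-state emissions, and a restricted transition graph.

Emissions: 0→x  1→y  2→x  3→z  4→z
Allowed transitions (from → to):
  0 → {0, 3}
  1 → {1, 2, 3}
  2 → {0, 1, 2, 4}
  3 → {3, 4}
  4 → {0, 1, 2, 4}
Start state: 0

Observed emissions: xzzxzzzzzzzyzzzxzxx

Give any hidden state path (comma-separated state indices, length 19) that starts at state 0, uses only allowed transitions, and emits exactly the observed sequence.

  0: obs=x cand={0,2} pick 0 [start]
  1: obs=z cand={3,4} pick 3 [0->3 ok]
  2: obs=z cand={3,4} pick 4 [3->4 ok]
  3: obs=x cand={0,2} pick 0 [4->0 ok]
  4: obs=z cand={3,4} pick 3 [0->3 ok]
  5: obs=z cand={3,4} pick 3 [3->3 ok]
  6: obs=z cand={3,4} pick 3 [3->3 ok]
  7: obs=z cand={3,4} pick 3 [3->3 ok]
  8: obs=z cand={3,4} pick 3 [3->3 ok]
  9: obs=z cand={3,4} pick 3 [3->3 ok]
  10: obs=z cand={3,4} pick 4 [3->4 ok]
  11: obs=y cand={1} pick 1 [4->1 ok]
  12: obs=z cand={3,4} pick 3 [1->3 ok]
  13: obs=z cand={3,4} pick 3 [3->3 ok]
  14: obs=z cand={3,4} pick 4 [3->4 ok]
  15: obs=x cand={0,2} pick 2 [4->2 ok]
  16: obs=z cand={3,4} pick 4 [2->4 ok]
  17: obs=x cand={0,2} pick 0 [4->0 ok]
  18: obs=x cand={0,2} pick 0 [0->0 ok]

0,3,4,0,3,3,3,3,3,3,4,1,3,3,4,2,4,0,0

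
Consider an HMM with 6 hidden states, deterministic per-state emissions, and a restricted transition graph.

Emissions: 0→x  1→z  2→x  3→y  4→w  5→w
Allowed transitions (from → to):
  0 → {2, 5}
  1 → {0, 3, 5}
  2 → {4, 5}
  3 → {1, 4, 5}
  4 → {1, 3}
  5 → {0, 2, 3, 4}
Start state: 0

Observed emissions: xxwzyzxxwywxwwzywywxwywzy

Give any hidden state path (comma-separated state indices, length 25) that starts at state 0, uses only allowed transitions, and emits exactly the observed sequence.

  pos 0: x in {0,2}, choose 0; start
  pos 1: x in {0,2}, choose 2; 0->2 ok
  pos 2: w in {4,5}, choose 4; 2->4 ok
  pos 3: z in {1}, choose 1; 4->1 ok
  pos 4: y in {3}, choose 3; 1->3 ok
  pos 5: z in {1}, choose 1; 3->1 ok
  pos 6: x in {0,2}, choose 0; 1->0 ok
  pos 7: x in {0,2}, choose 2; 0->2 ok
  pos 8: w in {4,5}, choose 4; 2->4 ok
  pos 9: y in {3}, choose 3; 4->3 ok
  pos 10: w in {4,5}, choose 5; 3->5 ok
  pos 11: x in {0,2}, choose 2; 5->2 ok
  pos 12: w in {4,5}, choose 5; 2->5 ok
  pos 13: w in {4,5}, choose 4; 5->4 ok
  pos 14: z in {1}, choose 1; 4->1 ok
  pos 15: y in {3}, choose 3; 1->3 ok
  pos 16: w in {4,5}, choose 4; 3->4 ok
  pos 17: y in {3}, choose 3; 4->3 ok
  pos 18: w in {4,5}, choose 5; 3->5 ok
  pos 19: x in {0,2}, choose 2; 5->2 ok
  pos 20: w in {4,5}, choose 4; 2->4 ok
  pos 21: y in {3}, choose 3; 4->3 ok
  pos 22: w in {4,5}, choose 4; 3->4 ok
  pos 23: z in {1}, choose 1; 4->1 ok
  pos 24: y in {3}, choose 3; 1->3 ok

0,2,4,1,3,1,0,2,4,3,5,2,5,4,1,3,4,3,5,2,4,3,4,1,3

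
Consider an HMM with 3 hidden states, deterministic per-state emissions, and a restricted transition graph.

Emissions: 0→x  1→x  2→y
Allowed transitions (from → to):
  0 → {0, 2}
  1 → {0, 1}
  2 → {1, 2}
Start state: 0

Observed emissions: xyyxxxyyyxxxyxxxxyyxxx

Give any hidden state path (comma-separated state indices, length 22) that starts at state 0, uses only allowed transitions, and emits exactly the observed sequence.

  pos 0: x in {0,1}, choose 0; start
  pos 1: y in {2}, choose 2; 0->2 ok
  pos 2: y in {2}, choose 2; 2->2 ok
  pos 3: x in {0,1}, choose 1; 2->1 ok
  pos 4: x in {0,1}, choose 1; 1->1 ok
  pos 5: x in {0,1}, choose 0; 1->0 ok
  pos 6: y in {2}, choose 2; 0->2 ok
  pos 7: y in {2}, choose 2; 2->2 ok
  pos 8: y in {2}, choose 2; 2->2 ok
  pos 9: x in {0,1}, choose 1; 2->1 ok
  pos 10: x in {0,1}, choose 1; 1->1 ok
  pos 11: x in {0,1}, choose 0; 1->0 ok
  pos 12: y in {2}, choose 2; 0->2 ok
  pos 13: x in {0,1}, choose 1; 2->1 ok
  pos 14: x in {0,1}, choose 1; 1->1 ok
  pos 15: x in {0,1}, choose 1; 1->1 ok
  pos 16: x in {0,1}, choose 0; 1->0 ok
  pos 17: y in {2}, choose 2; 0->2 ok
  pos 18: y in {2}, choose 2; 2->2 ok
  pos 19: x in {0,1}, choose 1; 2->1 ok
  pos 20: x in {0,1}, choose 1; 1->1 ok
  pos 21: x in {0,1}, choose 1; 1->1 ok

0,2,2,1,1,0,2,2,2,1,1,0,2,1,1,1,0,2,2,1,1,1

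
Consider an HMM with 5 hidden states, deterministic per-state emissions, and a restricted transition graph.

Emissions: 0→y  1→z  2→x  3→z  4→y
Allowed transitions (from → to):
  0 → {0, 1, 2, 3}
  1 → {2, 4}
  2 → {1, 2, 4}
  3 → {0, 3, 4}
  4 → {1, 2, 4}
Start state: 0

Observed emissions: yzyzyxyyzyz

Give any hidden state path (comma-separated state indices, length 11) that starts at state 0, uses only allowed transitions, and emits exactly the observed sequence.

  pos 0: y in {0,4}, choose 0; start
  pos 1: z in {1,3}, choose 3; 0->3 ok
  pos 2: y in {0,4}, choose 0; 3->0 ok
  pos 3: z in {1,3}, choose 3; 0->3 ok
  pos 4: y in {0,4}, choose 4; 3->4 ok
  pos 5: x in {2}, choose 2; 4->2 ok
  pos 6: y in {0,4}, choose 4; 2->4 ok
  pos 7: y in {0,4}, choose 4; 4->4 ok
  pos 8: z in {1,3}, choose 1; 4->1 ok
  pos 9: y in {0,4}, choose 4; 1->4 ok
  pos 10: z in {1,3}, choose 1; 4->1 ok

0,3,0,3,4,2,4,4,1,4,1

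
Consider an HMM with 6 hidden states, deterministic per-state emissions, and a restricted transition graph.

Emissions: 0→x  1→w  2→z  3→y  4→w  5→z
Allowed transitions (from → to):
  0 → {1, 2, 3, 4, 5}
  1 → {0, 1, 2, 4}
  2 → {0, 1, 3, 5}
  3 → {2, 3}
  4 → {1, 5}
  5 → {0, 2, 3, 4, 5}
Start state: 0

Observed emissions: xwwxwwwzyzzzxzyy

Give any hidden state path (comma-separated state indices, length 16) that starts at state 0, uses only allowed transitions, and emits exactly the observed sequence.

  [0] x  {0}  => 0  start
  [1] w  {1,4}  => 4  0->4 ok
  [2] w  {1,4}  => 1  4->1 ok
  [3] x  {0}  => 0  1->0 ok
  [4] w  {1,4}  => 4  0->4 ok
  [5] w  {1,4}  => 1  4->1 ok
  [6] w  {1,4}  => 4  1->4 ok
  [7] z  {2,5}  => 5  4->5 ok
  [8] y  {3}  => 3  5->3 ok
  [9] z  {2,5}  => 2  3->2 ok
  [10] z  {2,5}  => 5  2->5 ok
  [11] z  {2,5}  => 5  5->5 ok
  [12] x  {0}  => 0  5->0 ok
  [13] z  {2,5}  => 2  0->2 ok
  [14] y  {3}  => 3  2->3 ok
  [15] y  {3}  => 3  3->3 ok

0,4,1,0,4,1,4,5,3,2,5,5,0,2,3,3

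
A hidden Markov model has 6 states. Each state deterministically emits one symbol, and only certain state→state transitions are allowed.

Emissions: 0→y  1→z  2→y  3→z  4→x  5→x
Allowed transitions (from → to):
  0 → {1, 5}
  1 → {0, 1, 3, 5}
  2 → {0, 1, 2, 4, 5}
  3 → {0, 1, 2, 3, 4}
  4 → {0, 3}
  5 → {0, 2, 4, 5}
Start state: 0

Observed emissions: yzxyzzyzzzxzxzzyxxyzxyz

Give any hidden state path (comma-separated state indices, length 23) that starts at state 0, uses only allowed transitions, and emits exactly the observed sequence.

0,1,5,2,1,3,0,1,1,3,4,3,4,3,3,0,5,5,0,1,5,0,1

  pos 0: y in {0,2}, choose 0; start
  pos 1: z in {1,3}, choose 1; 0->1 ok
  pos 2: x in {4,5}, choose 5; 1->5 ok
  pos 3: y in {0,2}, choose 2; 5->2 ok
  pos 4: z in {1,3}, choose 1; 2->1 ok
  pos 5: z in {1,3}, choose 3; 1->3 ok
  pos 6: y in {0,2}, choose 0; 3->0 ok
  pos 7: z in {1,3}, choose 1; 0->1 ok
  pos 8: z in {1,3}, choose 1; 1->1 ok
  pos 9: z in {1,3}, choose 3; 1->3 ok
  pos 10: x in {4,5}, choose 4; 3->4 ok
  pos 11: z in {1,3}, choose 3; 4->3 ok
  pos 12: x in {4,5}, choose 4; 3->4 ok
  pos 13: z in {1,3}, choose 3; 4->3 ok
  pos 14: z in {1,3}, choose 3; 3->3 ok
  pos 15: y in {0,2}, choose 0; 3->0 ok
  pos 16: x in {4,5}, choose 5; 0->5 ok
  pos 17: x in {4,5}, choose 5; 5->5 ok
  pos 18: y in {0,2}, choose 0; 5->0 ok
  pos 19: z in {1,3}, choose 1; 0->1 ok
  pos 20: x in {4,5}, choose 5; 1->5 ok
  pos 21: y in {0,2}, choose 0; 5->0 ok
  pos 22: z in {1,3}, choose 1; 0->1 ok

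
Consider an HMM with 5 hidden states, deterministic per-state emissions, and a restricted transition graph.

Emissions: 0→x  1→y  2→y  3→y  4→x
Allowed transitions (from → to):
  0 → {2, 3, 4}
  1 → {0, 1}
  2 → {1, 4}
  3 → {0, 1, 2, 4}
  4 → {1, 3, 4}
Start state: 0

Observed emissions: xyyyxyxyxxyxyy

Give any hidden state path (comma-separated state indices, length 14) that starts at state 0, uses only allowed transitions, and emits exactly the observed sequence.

0,3,1,1,0,3,4,1,0,4,3,0,2,1

  [0] x  {0,4}  => 0  start
  [1] y  {1,2,3}  => 3  0->3 ok
  [2] y  {1,2,3}  => 1  3->1 ok
  [3] y  {1,2,3}  => 1  1->1 ok
  [4] x  {0,4}  => 0  1->0 ok
  [5] y  {1,2,3}  => 3  0->3 ok
  [6] x  {0,4}  => 4  3->4 ok
  [7] y  {1,2,3}  => 1  4->1 ok
  [8] x  {0,4}  => 0  1->0 ok
  [9] x  {0,4}  => 4  0->4 ok
  [10] y  {1,2,3}  => 3  4->3 ok
  [11] x  {0,4}  => 0  3->0 ok
  [12] y  {1,2,3}  => 2  0->2 ok
  [13] y  {1,2,3}  => 1  2->1 ok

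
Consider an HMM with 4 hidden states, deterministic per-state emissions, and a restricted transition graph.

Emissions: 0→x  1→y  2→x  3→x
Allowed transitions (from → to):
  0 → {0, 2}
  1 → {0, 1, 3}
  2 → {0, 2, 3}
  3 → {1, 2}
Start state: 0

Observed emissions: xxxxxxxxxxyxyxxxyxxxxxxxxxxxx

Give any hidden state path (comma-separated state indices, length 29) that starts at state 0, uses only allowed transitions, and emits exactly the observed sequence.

0,2,0,0,0,2,3,2,2,3,1,3,1,0,2,3,1,0,0,0,0,2,0,2,2,2,3,2,0

  [0] x  {0,2,3}  => 0  start
  [1] x  {0,2,3}  => 2  0->2 ok
  [2] x  {0,2,3}  => 0  2->0 ok
  [3] x  {0,2,3}  => 0  0->0 ok
  [4] x  {0,2,3}  => 0  0->0 ok
  [5] x  {0,2,3}  => 2  0->2 ok
  [6] x  {0,2,3}  => 3  2->3 ok
  [7] x  {0,2,3}  => 2  3->2 ok
  [8] x  {0,2,3}  => 2  2->2 ok
  [9] x  {0,2,3}  => 3  2->3 ok
  [10] y  {1}  => 1  3->1 ok
  [11] x  {0,2,3}  => 3  1->3 ok
  [12] y  {1}  => 1  3->1 ok
  [13] x  {0,2,3}  => 0  1->0 ok
  [14] x  {0,2,3}  => 2  0->2 ok
  [15] x  {0,2,3}  => 3  2->3 ok
  [16] y  {1}  => 1  3->1 ok
  [17] x  {0,2,3}  => 0  1->0 ok
  [18] x  {0,2,3}  => 0  0->0 ok
  [19] x  {0,2,3}  => 0  0->0 ok
  [20] x  {0,2,3}  => 0  0->0 ok
  [21] x  {0,2,3}  => 2  0->2 ok
  [22] x  {0,2,3}  => 0  2->0 ok
  [23] x  {0,2,3}  => 2  0->2 ok
  [24] x  {0,2,3}  => 2  2->2 ok
  [25] x  {0,2,3}  => 2  2->2 ok
  [26] x  {0,2,3}  => 3  2->3 ok
  [27] x  {0,2,3}  => 2  3->2 ok
  [28] x  {0,2,3}  => 0  2->0 ok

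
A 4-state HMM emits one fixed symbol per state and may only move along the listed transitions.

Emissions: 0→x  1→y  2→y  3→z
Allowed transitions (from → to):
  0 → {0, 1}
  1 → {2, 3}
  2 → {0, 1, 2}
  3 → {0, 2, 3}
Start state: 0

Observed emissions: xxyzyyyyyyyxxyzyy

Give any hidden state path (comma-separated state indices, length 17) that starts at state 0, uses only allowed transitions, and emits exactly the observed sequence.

0,0,1,3,2,1,2,2,1,2,2,0,0,1,3,2,2

  0: obs=x cand={0} pick 0 [start]
  1: obs=x cand={0} pick 0 [0->0 ok]
  2: obs=y cand={1,2} pick 1 [0->1 ok]
  3: obs=z cand={3} pick 3 [1->3 ok]
  4: obs=y cand={1,2} pick 2 [3->2 ok]
  5: obs=y cand={1,2} pick 1 [2->1 ok]
  6: obs=y cand={1,2} pick 2 [1->2 ok]
  7: obs=y cand={1,2} pick 2 [2->2 ok]
  8: obs=y cand={1,2} pick 1 [2->1 ok]
  9: obs=y cand={1,2} pick 2 [1->2 ok]
  10: obs=y cand={1,2} pick 2 [2->2 ok]
  11: obs=x cand={0} pick 0 [2->0 ok]
  12: obs=x cand={0} pick 0 [0->0 ok]
  13: obs=y cand={1,2} pick 1 [0->1 ok]
  14: obs=z cand={3} pick 3 [1->3 ok]
  15: obs=y cand={1,2} pick 2 [3->2 ok]
  16: obs=y cand={1,2} pick 2 [2->2 ok]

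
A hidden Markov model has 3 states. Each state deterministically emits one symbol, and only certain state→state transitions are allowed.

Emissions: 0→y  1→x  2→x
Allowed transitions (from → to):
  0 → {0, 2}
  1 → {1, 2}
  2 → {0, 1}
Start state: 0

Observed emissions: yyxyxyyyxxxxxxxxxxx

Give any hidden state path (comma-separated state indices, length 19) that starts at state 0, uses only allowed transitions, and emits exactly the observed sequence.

0,0,2,0,2,0,0,0,2,1,2,1,1,1,1,2,1,1,1

  0: obs=y cand={0} pick 0 [start]
  1: obs=y cand={0} pick 0 [0->0 ok]
  2: obs=x cand={1,2} pick 2 [0->2 ok]
  3: obs=y cand={0} pick 0 [2->0 ok]
  4: obs=x cand={1,2} pick 2 [0->2 ok]
  5: obs=y cand={0} pick 0 [2->0 ok]
  6: obs=y cand={0} pick 0 [0->0 ok]
  7: obs=y cand={0} pick 0 [0->0 ok]
  8: obs=x cand={1,2} pick 2 [0->2 ok]
  9: obs=x cand={1,2} pick 1 [2->1 ok]
  10: obs=x cand={1,2} pick 2 [1->2 ok]
  11: obs=x cand={1,2} pick 1 [2->1 ok]
  12: obs=x cand={1,2} pick 1 [1->1 ok]
  13: obs=x cand={1,2} pick 1 [1->1 ok]
  14: obs=x cand={1,2} pick 1 [1->1 ok]
  15: obs=x cand={1,2} pick 2 [1->2 ok]
  16: obs=x cand={1,2} pick 1 [2->1 ok]
  17: obs=x cand={1,2} pick 1 [1->1 ok]
  18: obs=x cand={1,2} pick 1 [1->1 ok]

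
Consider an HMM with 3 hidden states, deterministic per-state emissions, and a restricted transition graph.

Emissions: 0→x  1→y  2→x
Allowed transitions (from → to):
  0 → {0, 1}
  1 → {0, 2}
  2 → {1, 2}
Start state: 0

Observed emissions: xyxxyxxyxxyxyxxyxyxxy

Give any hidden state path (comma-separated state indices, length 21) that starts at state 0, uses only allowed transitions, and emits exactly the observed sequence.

0,1,2,2,1,2,2,1,0,0,1,0,1,0,0,1,0,1,0,0,1

  pos 0: x in {0,2}, choose 0; start
  pos 1: y in {1}, choose 1; 0->1 ok
  pos 2: x in {0,2}, choose 2; 1->2 ok
  pos 3: x in {0,2}, choose 2; 2->2 ok
  pos 4: y in {1}, choose 1; 2->1 ok
  pos 5: x in {0,2}, choose 2; 1->2 ok
  pos 6: x in {0,2}, choose 2; 2->2 ok
  pos 7: y in {1}, choose 1; 2->1 ok
  pos 8: x in {0,2}, choose 0; 1->0 ok
  pos 9: x in {0,2}, choose 0; 0->0 ok
  pos 10: y in {1}, choose 1; 0->1 ok
  pos 11: x in {0,2}, choose 0; 1->0 ok
  pos 12: y in {1}, choose 1; 0->1 ok
  pos 13: x in {0,2}, choose 0; 1->0 ok
  pos 14: x in {0,2}, choose 0; 0->0 ok
  pos 15: y in {1}, choose 1; 0->1 ok
  pos 16: x in {0,2}, choose 0; 1->0 ok
  pos 17: y in {1}, choose 1; 0->1 ok
  pos 18: x in {0,2}, choose 0; 1->0 ok
  pos 19: x in {0,2}, choose 0; 0->0 ok
  pos 20: y in {1}, choose 1; 0->1 ok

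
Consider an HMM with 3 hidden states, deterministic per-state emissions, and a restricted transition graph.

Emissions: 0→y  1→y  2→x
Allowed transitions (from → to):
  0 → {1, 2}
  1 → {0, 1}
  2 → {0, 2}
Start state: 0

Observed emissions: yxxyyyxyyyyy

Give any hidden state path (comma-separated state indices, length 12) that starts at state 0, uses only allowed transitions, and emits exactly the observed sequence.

0,2,2,0,1,0,2,0,1,1,1,1

  0: obs=y cand={0,1} pick 0 [start]
  1: obs=x cand={2} pick 2 [0->2 ok]
  2: obs=x cand={2} pick 2 [2->2 ok]
  3: obs=y cand={0,1} pick 0 [2->0 ok]
  4: obs=y cand={0,1} pick 1 [0->1 ok]
  5: obs=y cand={0,1} pick 0 [1->0 ok]
  6: obs=x cand={2} pick 2 [0->2 ok]
  7: obs=y cand={0,1} pick 0 [2->0 ok]
  8: obs=y cand={0,1} pick 1 [0->1 ok]
  9: obs=y cand={0,1} pick 1 [1->1 ok]
  10: obs=y cand={0,1} pick 1 [1->1 ok]
  11: obs=y cand={0,1} pick 1 [1->1 ok]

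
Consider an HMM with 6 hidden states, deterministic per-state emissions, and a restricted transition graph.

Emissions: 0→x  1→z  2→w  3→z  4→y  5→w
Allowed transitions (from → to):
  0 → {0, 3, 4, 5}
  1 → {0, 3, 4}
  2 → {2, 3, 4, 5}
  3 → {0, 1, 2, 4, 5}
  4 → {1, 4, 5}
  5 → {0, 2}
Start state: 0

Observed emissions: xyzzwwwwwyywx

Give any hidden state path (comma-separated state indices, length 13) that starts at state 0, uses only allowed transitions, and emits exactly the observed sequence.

  pos 0: x in {0}, choose 0; start
  pos 1: y in {4}, choose 4; 0->4 ok
  pos 2: z in {1,3}, choose 1; 4->1 ok
  pos 3: z in {1,3}, choose 3; 1->3 ok
  pos 4: w in {2,5}, choose 5; 3->5 ok
  pos 5: w in {2,5}, choose 2; 5->2 ok
  pos 6: w in {2,5}, choose 2; 2->2 ok
  pos 7: w in {2,5}, choose 2; 2->2 ok
  pos 8: w in {2,5}, choose 2; 2->2 ok
  pos 9: y in {4}, choose 4; 2->4 ok
  pos 10: y in {4}, choose 4; 4->4 ok
  pos 11: w in {2,5}, choose 5; 4->5 ok
  pos 12: x in {0}, choose 0; 5->0 ok

0,4,1,3,5,2,2,2,2,4,4,5,0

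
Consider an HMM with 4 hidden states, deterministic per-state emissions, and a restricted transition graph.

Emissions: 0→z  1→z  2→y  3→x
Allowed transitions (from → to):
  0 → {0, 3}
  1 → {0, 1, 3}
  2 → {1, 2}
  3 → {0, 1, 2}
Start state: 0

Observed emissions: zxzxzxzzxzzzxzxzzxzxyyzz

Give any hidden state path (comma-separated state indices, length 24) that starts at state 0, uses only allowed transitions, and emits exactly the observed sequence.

  t0 'z' -> {0,1}, take 0 (start)
  t1 'x' -> {3}, take 3 (0->3 ok)
  t2 'z' -> {0,1}, take 0 (3->0 ok)
  t3 'x' -> {3}, take 3 (0->3 ok)
  t4 'z' -> {0,1}, take 0 (3->0 ok)
  t5 'x' -> {3}, take 3 (0->3 ok)
  t6 'z' -> {0,1}, take 0 (3->0 ok)
  t7 'z' -> {0,1}, take 0 (0->0 ok)
  t8 'x' -> {3}, take 3 (0->3 ok)
  t9 'z' -> {0,1}, take 1 (3->1 ok)
  t10 'z' -> {0,1}, take 0 (1->0 ok)
  t11 'z' -> {0,1}, take 0 (0->0 ok)
  t12 'x' -> {3}, take 3 (0->3 ok)
  t13 'z' -> {0,1}, take 1 (3->1 ok)
  t14 'x' -> {3}, take 3 (1->3 ok)
  t15 'z' -> {0,1}, take 1 (3->1 ok)
  t16 'z' -> {0,1}, take 1 (1->1 ok)
  t17 'x' -> {3}, take 3 (1->3 ok)
  t18 'z' -> {0,1}, take 1 (3->1 ok)
  t19 'x' -> {3}, take 3 (1->3 ok)
  t20 'y' -> {2}, take 2 (3->2 ok)
  t21 'y' -> {2}, take 2 (2->2 ok)
  t22 'z' -> {0,1}, take 1 (2->1 ok)
  t23 'z' -> {0,1}, take 1 (1->1 ok)

0,3,0,3,0,3,0,0,3,1,0,0,3,1,3,1,1,3,1,3,2,2,1,1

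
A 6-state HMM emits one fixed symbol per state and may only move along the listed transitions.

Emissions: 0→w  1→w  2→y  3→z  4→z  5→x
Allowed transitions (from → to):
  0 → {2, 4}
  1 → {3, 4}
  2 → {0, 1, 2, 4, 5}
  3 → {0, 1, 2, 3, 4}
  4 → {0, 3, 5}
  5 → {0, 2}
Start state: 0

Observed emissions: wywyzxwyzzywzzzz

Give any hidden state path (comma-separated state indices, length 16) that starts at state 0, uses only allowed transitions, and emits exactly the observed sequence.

  [0] w  {0,1}  => 0  start
  [1] y  {2}  => 2  0->2 ok
  [2] w  {0,1}  => 0  2->0 ok
  [3] y  {2}  => 2  0->2 ok
  [4] z  {3,4}  => 4  2->4 ok
  [5] x  {5}  => 5  4->5 ok
  [6] w  {0,1}  => 0  5->0 ok
  [7] y  {2}  => 2  0->2 ok
  [8] z  {3,4}  => 4  2->4 ok
  [9] z  {3,4}  => 3  4->3 ok
  [10] y  {2}  => 2  3->2 ok
  [11] w  {0,1}  => 1  2->1 ok
  [12] z  {3,4}  => 4  1->4 ok
  [13] z  {3,4}  => 3  4->3 ok
  [14] z  {3,4}  => 3  3->3 ok
  [15] z  {3,4}  => 3  3->3 ok

0,2,0,2,4,5,0,2,4,3,2,1,4,3,3,3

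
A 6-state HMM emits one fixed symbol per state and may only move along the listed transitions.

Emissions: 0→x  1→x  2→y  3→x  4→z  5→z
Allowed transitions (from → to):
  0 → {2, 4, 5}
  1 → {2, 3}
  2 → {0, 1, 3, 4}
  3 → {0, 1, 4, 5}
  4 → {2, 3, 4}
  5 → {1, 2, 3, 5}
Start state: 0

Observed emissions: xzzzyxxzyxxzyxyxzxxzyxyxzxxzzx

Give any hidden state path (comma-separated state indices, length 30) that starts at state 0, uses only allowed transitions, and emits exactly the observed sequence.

  0: obs=x cand={0,1,3} pick 0 [start]
  1: obs=z cand={4,5} pick 4 [0->4 ok]
  2: obs=z cand={4,5} pick 4 [4->4 ok]
  3: obs=z cand={4,5} pick 4 [4->4 ok]
  4: obs=y cand={2} pick 2 [4->2 ok]
  5: obs=x cand={0,1,3} pick 1 [2->1 ok]
  6: obs=x cand={0,1,3} pick 3 [1->3 ok]
  7: obs=z cand={4,5} pick 5 [3->5 ok]
  8: obs=y cand={2} pick 2 [5->2 ok]
  9: obs=x cand={0,1,3} pick 1 [2->1 ok]
  10: obs=x cand={0,1,3} pick 3 [1->3 ok]
  11: obs=z cand={4,5} pick 4 [3->4 ok]
  12: obs=y cand={2} pick 2 [4->2 ok]
  13: obs=x cand={0,1,3} pick 1 [2->1 ok]
  14: obs=y cand={2} pick 2 [1->2 ok]
  15: obs=x cand={0,1,3} pick 0 [2->0 ok]
  16: obs=z cand={4,5} pick 4 [0->4 ok]
  17: obs=x cand={0,1,3} pick 3 [4->3 ok]
  18: obs=x cand={0,1,3} pick 0 [3->0 ok]
  19: obs=z cand={4,5} pick 4 [0->4 ok]
  20: obs=y cand={2} pick 2 [4->2 ok]
  21: obs=x cand={0,1,3} pick 1 [2->1 ok]
  22: obs=y cand={2} pick 2 [1->2 ok]
  23: obs=x cand={0,1,3} pick 0 [2->0 ok]
  24: obs=z cand={4,5} pick 4 [0->4 ok]
  25: obs=x cand={0,1,3} pick 3 [4->3 ok]
  26: obs=x cand={0,1,3} pick 0 [3->0 ok]
  27: obs=z cand={4,5} pick 4 [0->4 ok]
  28: obs=z cand={4,5} pick 4 [4->4 ok]
  29: obs=x cand={0,1,3} pick 3 [4->3 ok]

0,4,4,4,2,1,3,5,2,1,3,4,2,1,2,0,4,3,0,4,2,1,2,0,4,3,0,4,4,3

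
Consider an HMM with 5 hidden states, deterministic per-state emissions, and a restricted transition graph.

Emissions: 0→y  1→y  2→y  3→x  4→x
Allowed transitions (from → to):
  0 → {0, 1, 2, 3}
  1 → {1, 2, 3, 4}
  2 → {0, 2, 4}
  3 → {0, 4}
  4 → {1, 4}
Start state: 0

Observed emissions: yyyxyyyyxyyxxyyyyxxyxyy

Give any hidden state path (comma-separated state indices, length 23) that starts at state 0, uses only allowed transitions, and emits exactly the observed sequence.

0,1,2,4,1,2,0,1,3,0,0,3,4,1,2,0,2,4,4,1,4,1,1

  0: obs=y cand={0,1,2} pick 0 [start]
  1: obs=y cand={0,1,2} pick 1 [0->1 ok]
  2: obs=y cand={0,1,2} pick 2 [1->2 ok]
  3: obs=x cand={3,4} pick 4 [2->4 ok]
  4: obs=y cand={0,1,2} pick 1 [4->1 ok]
  5: obs=y cand={0,1,2} pick 2 [1->2 ok]
  6: obs=y cand={0,1,2} pick 0 [2->0 ok]
  7: obs=y cand={0,1,2} pick 1 [0->1 ok]
  8: obs=x cand={3,4} pick 3 [1->3 ok]
  9: obs=y cand={0,1,2} pick 0 [3->0 ok]
  10: obs=y cand={0,1,2} pick 0 [0->0 ok]
  11: obs=x cand={3,4} pick 3 [0->3 ok]
  12: obs=x cand={3,4} pick 4 [3->4 ok]
  13: obs=y cand={0,1,2} pick 1 [4->1 ok]
  14: obs=y cand={0,1,2} pick 2 [1->2 ok]
  15: obs=y cand={0,1,2} pick 0 [2->0 ok]
  16: obs=y cand={0,1,2} pick 2 [0->2 ok]
  17: obs=x cand={3,4} pick 4 [2->4 ok]
  18: obs=x cand={3,4} pick 4 [4->4 ok]
  19: obs=y cand={0,1,2} pick 1 [4->1 ok]
  20: obs=x cand={3,4} pick 4 [1->4 ok]
  21: obs=y cand={0,1,2} pick 1 [4->1 ok]
  22: obs=y cand={0,1,2} pick 1 [1->1 ok]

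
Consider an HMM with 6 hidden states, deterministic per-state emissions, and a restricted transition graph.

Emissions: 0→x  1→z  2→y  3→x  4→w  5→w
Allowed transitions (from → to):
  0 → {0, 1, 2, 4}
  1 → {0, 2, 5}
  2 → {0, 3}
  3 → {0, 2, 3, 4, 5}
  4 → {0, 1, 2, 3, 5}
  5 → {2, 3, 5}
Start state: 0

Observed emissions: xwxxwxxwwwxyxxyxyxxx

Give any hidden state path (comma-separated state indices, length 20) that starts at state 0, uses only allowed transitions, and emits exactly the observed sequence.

0,4,3,3,5,3,0,4,5,5,3,2,3,0,2,3,2,3,3,3

  [0] x  {0,3}  => 0  start
  [1] w  {4,5}  => 4  0->4 ok
  [2] x  {0,3}  => 3  4->3 ok
  [3] x  {0,3}  => 3  3->3 ok
  [4] w  {4,5}  => 5  3->5 ok
  [5] x  {0,3}  => 3  5->3 ok
  [6] x  {0,3}  => 0  3->0 ok
  [7] w  {4,5}  => 4  0->4 ok
  [8] w  {4,5}  => 5  4->5 ok
  [9] w  {4,5}  => 5  5->5 ok
  [10] x  {0,3}  => 3  5->3 ok
  [11] y  {2}  => 2  3->2 ok
  [12] x  {0,3}  => 3  2->3 ok
  [13] x  {0,3}  => 0  3->0 ok
  [14] y  {2}  => 2  0->2 ok
  [15] x  {0,3}  => 3  2->3 ok
  [16] y  {2}  => 2  3->2 ok
  [17] x  {0,3}  => 3  2->3 ok
  [18] x  {0,3}  => 3  3->3 ok
  [19] x  {0,3}  => 3  3->3 ok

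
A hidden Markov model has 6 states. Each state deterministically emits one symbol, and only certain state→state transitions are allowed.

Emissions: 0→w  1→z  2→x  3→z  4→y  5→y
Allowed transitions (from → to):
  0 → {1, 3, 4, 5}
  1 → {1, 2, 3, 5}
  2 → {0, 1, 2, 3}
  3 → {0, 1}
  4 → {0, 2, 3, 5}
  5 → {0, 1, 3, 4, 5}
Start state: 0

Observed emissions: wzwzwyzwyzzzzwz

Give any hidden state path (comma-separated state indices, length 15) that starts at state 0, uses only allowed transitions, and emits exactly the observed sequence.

  [0] w  {0}  => 0  start
  [1] z  {1,3}  => 3  0->3 ok
  [2] w  {0}  => 0  3->0 ok
  [3] z  {1,3}  => 3  0->3 ok
  [4] w  {0}  => 0  3->0 ok
  [5] y  {4,5}  => 4  0->4 ok
  [6] z  {1,3}  => 3  4->3 ok
  [7] w  {0}  => 0  3->0 ok
  [8] y  {4,5}  => 5  0->5 ok
  [9] z  {1,3}  => 3  5->3 ok
  [10] z  {1,3}  => 1  3->1 ok
  [11] z  {1,3}  => 1  1->1 ok
  [12] z  {1,3}  => 3  1->3 ok
  [13] w  {0}  => 0  3->0 ok
  [14] z  {1,3}  => 3  0->3 ok

0,3,0,3,0,4,3,0,5,3,1,1,3,0,3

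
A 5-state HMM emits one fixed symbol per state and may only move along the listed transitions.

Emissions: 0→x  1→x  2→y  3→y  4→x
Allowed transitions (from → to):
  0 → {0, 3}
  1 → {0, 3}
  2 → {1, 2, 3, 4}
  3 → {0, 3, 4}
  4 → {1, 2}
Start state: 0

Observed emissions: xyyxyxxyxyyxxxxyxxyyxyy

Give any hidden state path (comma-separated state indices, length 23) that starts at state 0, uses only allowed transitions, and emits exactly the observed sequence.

0,3,3,4,2,4,1,3,0,3,3,4,1,0,0,3,0,0,3,3,4,2,3

  pos 0: x in {0,1,4}, choose 0; start
  pos 1: y in {2,3}, choose 3; 0->3 ok
  pos 2: y in {2,3}, choose 3; 3->3 ok
  pos 3: x in {0,1,4}, choose 4; 3->4 ok
  pos 4: y in {2,3}, choose 2; 4->2 ok
  pos 5: x in {0,1,4}, choose 4; 2->4 ok
  pos 6: x in {0,1,4}, choose 1; 4->1 ok
  pos 7: y in {2,3}, choose 3; 1->3 ok
  pos 8: x in {0,1,4}, choose 0; 3->0 ok
  pos 9: y in {2,3}, choose 3; 0->3 ok
  pos 10: y in {2,3}, choose 3; 3->3 ok
  pos 11: x in {0,1,4}, choose 4; 3->4 ok
  pos 12: x in {0,1,4}, choose 1; 4->1 ok
  pos 13: x in {0,1,4}, choose 0; 1->0 ok
  pos 14: x in {0,1,4}, choose 0; 0->0 ok
  pos 15: y in {2,3}, choose 3; 0->3 ok
  pos 16: x in {0,1,4}, choose 0; 3->0 ok
  pos 17: x in {0,1,4}, choose 0; 0->0 ok
  pos 18: y in {2,3}, choose 3; 0->3 ok
  pos 19: y in {2,3}, choose 3; 3->3 ok
  pos 20: x in {0,1,4}, choose 4; 3->4 ok
  pos 21: y in {2,3}, choose 2; 4->2 ok
  pos 22: y in {2,3}, choose 3; 2->3 ok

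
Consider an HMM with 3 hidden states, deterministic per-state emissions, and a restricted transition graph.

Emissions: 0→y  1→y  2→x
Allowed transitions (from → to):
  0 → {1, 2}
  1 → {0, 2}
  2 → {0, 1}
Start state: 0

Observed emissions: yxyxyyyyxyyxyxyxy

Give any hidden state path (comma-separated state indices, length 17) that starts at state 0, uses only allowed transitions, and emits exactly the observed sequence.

  0: obs=y cand={0,1} pick 0 [start]
  1: obs=x cand={2} pick 2 [0->2 ok]
  2: obs=y cand={0,1} pick 0 [2->0 ok]
  3: obs=x cand={2} pick 2 [0->2 ok]
  4: obs=y cand={0,1} pick 0 [2->0 ok]
  5: obs=y cand={0,1} pick 1 [0->1 ok]
  6: obs=y cand={0,1} pick 0 [1->0 ok]
  7: obs=y cand={0,1} pick 1 [0->1 ok]
  8: obs=x cand={2} pick 2 [1->2 ok]
  9: obs=y cand={0,1} pick 0 [2->0 ok]
  10: obs=y cand={0,1} pick 1 [0->1 ok]
  11: obs=x cand={2} pick 2 [1->2 ok]
  12: obs=y cand={0,1} pick 0 [2->0 ok]
  13: obs=x cand={2} pick 2 [0->2 ok]
  14: obs=y cand={0,1} pick 1 [2->1 ok]
  15: obs=x cand={2} pick 2 [1->2 ok]
  16: obs=y cand={0,1} pick 1 [2->1 ok]

0,2,0,2,0,1,0,1,2,0,1,2,0,2,1,2,1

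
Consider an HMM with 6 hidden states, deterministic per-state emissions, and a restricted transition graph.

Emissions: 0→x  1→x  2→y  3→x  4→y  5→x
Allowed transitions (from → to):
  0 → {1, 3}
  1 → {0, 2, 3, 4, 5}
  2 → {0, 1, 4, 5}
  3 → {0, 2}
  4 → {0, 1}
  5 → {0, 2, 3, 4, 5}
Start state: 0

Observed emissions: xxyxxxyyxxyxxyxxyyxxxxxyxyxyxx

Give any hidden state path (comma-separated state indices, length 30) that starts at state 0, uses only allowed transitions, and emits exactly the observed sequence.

0,3,2,5,0,3,2,4,0,3,2,0,3,2,0,1,2,4,0,1,0,1,3,2,1,2,5,4,0,3

  0: obs=x cand={0,1,3,5} pick 0 [start]
  1: obs=x cand={0,1,3,5} pick 3 [0->3 ok]
  2: obs=y cand={2,4} pick 2 [3->2 ok]
  3: obs=x cand={0,1,3,5} pick 5 [2->5 ok]
  4: obs=x cand={0,1,3,5} pick 0 [5->0 ok]
  5: obs=x cand={0,1,3,5} pick 3 [0->3 ok]
  6: obs=y cand={2,4} pick 2 [3->2 ok]
  7: obs=y cand={2,4} pick 4 [2->4 ok]
  8: obs=x cand={0,1,3,5} pick 0 [4->0 ok]
  9: obs=x cand={0,1,3,5} pick 3 [0->3 ok]
  10: obs=y cand={2,4} pick 2 [3->2 ok]
  11: obs=x cand={0,1,3,5} pick 0 [2->0 ok]
  12: obs=x cand={0,1,3,5} pick 3 [0->3 ok]
  13: obs=y cand={2,4} pick 2 [3->2 ok]
  14: obs=x cand={0,1,3,5} pick 0 [2->0 ok]
  15: obs=x cand={0,1,3,5} pick 1 [0->1 ok]
  16: obs=y cand={2,4} pick 2 [1->2 ok]
  17: obs=y cand={2,4} pick 4 [2->4 ok]
  18: obs=x cand={0,1,3,5} pick 0 [4->0 ok]
  19: obs=x cand={0,1,3,5} pick 1 [0->1 ok]
  20: obs=x cand={0,1,3,5} pick 0 [1->0 ok]
  21: obs=x cand={0,1,3,5} pick 1 [0->1 ok]
  22: obs=x cand={0,1,3,5} pick 3 [1->3 ok]
  23: obs=y cand={2,4} pick 2 [3->2 ok]
  24: obs=x cand={0,1,3,5} pick 1 [2->1 ok]
  25: obs=y cand={2,4} pick 2 [1->2 ok]
  26: obs=x cand={0,1,3,5} pick 5 [2->5 ok]
  27: obs=y cand={2,4} pick 4 [5->4 ok]
  28: obs=x cand={0,1,3,5} pick 0 [4->0 ok]
  29: obs=x cand={0,1,3,5} pick 3 [0->3 ok]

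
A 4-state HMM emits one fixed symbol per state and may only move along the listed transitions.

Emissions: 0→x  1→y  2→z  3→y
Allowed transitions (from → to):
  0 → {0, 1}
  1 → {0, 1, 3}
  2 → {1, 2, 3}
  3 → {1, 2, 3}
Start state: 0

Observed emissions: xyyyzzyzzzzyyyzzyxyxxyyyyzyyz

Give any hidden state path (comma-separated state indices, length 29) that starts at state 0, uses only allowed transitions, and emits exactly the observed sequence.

0,1,3,3,2,2,3,2,2,2,2,1,3,3,2,2,1,0,1,0,0,1,3,3,3,2,3,3,2

  t0 'x' -> {0}, take 0 (start)
  t1 'y' -> {1,3}, take 1 (0->1 ok)
  t2 'y' -> {1,3}, take 3 (1->3 ok)
  t3 'y' -> {1,3}, take 3 (3->3 ok)
  t4 'z' -> {2}, take 2 (3->2 ok)
  t5 'z' -> {2}, take 2 (2->2 ok)
  t6 'y' -> {1,3}, take 3 (2->3 ok)
  t7 'z' -> {2}, take 2 (3->2 ok)
  t8 'z' -> {2}, take 2 (2->2 ok)
  t9 'z' -> {2}, take 2 (2->2 ok)
  t10 'z' -> {2}, take 2 (2->2 ok)
  t11 'y' -> {1,3}, take 1 (2->1 ok)
  t12 'y' -> {1,3}, take 3 (1->3 ok)
  t13 'y' -> {1,3}, take 3 (3->3 ok)
  t14 'z' -> {2}, take 2 (3->2 ok)
  t15 'z' -> {2}, take 2 (2->2 ok)
  t16 'y' -> {1,3}, take 1 (2->1 ok)
  t17 'x' -> {0}, take 0 (1->0 ok)
  t18 'y' -> {1,3}, take 1 (0->1 ok)
  t19 'x' -> {0}, take 0 (1->0 ok)
  t20 'x' -> {0}, take 0 (0->0 ok)
  t21 'y' -> {1,3}, take 1 (0->1 ok)
  t22 'y' -> {1,3}, take 3 (1->3 ok)
  t23 'y' -> {1,3}, take 3 (3->3 ok)
  t24 'y' -> {1,3}, take 3 (3->3 ok)
  t25 'z' -> {2}, take 2 (3->2 ok)
  t26 'y' -> {1,3}, take 3 (2->3 ok)
  t27 'y' -> {1,3}, take 3 (3->3 ok)
  t28 'z' -> {2}, take 2 (3->2 ok)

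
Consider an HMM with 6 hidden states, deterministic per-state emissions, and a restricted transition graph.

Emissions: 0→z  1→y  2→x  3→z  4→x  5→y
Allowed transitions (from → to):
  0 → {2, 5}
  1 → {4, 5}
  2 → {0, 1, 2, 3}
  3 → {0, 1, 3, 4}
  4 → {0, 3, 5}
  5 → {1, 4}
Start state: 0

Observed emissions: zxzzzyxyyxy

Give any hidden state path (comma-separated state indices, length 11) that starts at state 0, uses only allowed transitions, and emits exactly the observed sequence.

  [0] z  {0,3}  => 0  start
  [1] x  {2,4}  => 2  0->2 ok
  [2] z  {0,3}  => 3  2->3 ok
  [3] z  {0,3}  => 3  3->3 ok
  [4] z  {0,3}  => 0  3->0 ok
  [5] y  {1,5}  => 5  0->5 ok
  [6] x  {2,4}  => 4  5->4 ok
  [7] y  {1,5}  => 5  4->5 ok
  [8] y  {1,5}  => 1  5->1 ok
  [9] x  {2,4}  => 4  1->4 ok
  [10] y  {1,5}  => 5  4->5 ok

0,2,3,3,0,5,4,5,1,4,5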